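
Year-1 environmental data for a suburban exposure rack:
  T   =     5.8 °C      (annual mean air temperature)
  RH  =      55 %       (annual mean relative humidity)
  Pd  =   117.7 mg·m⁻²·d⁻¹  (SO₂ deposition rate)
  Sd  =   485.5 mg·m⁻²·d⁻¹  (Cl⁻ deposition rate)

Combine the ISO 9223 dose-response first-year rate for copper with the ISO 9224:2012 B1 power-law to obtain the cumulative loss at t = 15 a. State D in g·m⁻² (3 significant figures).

D(15) = 43.7 g·m⁻²

copper: f(T) = +0.126·(T−10) [T≤10 °C] = -0.5292
  Pd branch = 0.0053·Pd^0.26·e^(0.059·RH+f) = 0.2768 μm/a
  Sd branch = 0.01025·Sd^0.27·e^(0.036·RH+0.049·T) = 0.524 μm/a
  sum: 0.2768 + 0.524 → r_corr = 0.8008 μm/a
ISO 9224: D(t) = r_corr · t^b with b = 0.667 (copper, B1)
  D(15) = 0.8008 × 15^0.667 = 0.8008 × 6.088 = 4.875 μm
  Mass loss = 4.875 μm × 8.96 g/cm³ = 43.68 g·m⁻²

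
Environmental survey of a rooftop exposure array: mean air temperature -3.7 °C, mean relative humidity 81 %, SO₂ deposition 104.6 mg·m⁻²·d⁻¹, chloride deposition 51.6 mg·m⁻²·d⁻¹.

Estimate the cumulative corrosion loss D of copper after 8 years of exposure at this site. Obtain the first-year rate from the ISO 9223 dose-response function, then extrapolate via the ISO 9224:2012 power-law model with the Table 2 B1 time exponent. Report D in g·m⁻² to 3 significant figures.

copper: T≤10 °C ⇒ hinge +0.126·(-3.7−10) = -1.7262
  sulphur-dioxide contribution → 0.376 μm/a
  chloride contribution → 0.4579 μm/a
  total first-year rate 0.8339 μm/a
ISO 9224: D(t) = r_corr · t^b with b = 0.667 (copper, B1)
  D(8) = 0.8339 × 8^0.667 = 0.8339 × 4.003 = 3.338 μm
  Mass loss = 3.338 μm × 8.96 g/cm³ = 29.91 g·m⁻²

D(8) = 29.9 g·m⁻²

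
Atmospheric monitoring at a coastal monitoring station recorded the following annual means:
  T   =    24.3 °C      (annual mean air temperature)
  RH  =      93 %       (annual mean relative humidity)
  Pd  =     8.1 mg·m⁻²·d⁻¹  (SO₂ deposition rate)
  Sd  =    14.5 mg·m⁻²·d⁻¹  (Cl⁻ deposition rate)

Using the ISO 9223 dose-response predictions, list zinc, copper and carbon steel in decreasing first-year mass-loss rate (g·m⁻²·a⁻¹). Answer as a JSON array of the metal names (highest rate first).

["carbon steel", "copper", "zinc"]

zinc: f(T) = -0.071·(T−10) [T>10 °C] = -1.0153
  SO₂ term: 0.0129·8.1^0.44·exp(0.046·93-1.0153) = 0.8459
  Sd branch = 0.0175·Sd^0.57·e^(0.008·RH+0.085·T) = 1.334 μm/a
  r_corr = 0.8459 + 1.334 = 2.18 μm/a
  mass loss = 2.18 μm/a × 7.14 g/cm³ = 15.56 g·m⁻²·a⁻¹
copper: temperature factor f = -0.080·(14.3) = -1.1440
  SO₂ term: 0.0053·8.1^0.26·exp(0.059·93-1.1440) = 0.7025
  Sd branch = 0.01025·Sd^0.27·e^(0.036·RH+0.049·T) = 1.974 μm/a
  sum: 0.7025 + 1.974 → r_corr = 2.677 μm/a
  mass loss = 2.677 μm/a × 8.96 g/cm³ = 23.98 g·m⁻²·a⁻¹
carbon steel: temperature factor f = -0.054·(14.3) = -0.7722
  SO₂ term: 1.77·8.1^0.52·exp(0.02·93-0.7722) = 15.59
  Cl⁻ term: 0.102·14.5^0.62·exp(0.033·93+0.04·24.3) = 30.45
  sum: 15.59 + 30.45 → r_corr = 46.04 μm/a
  mass loss = 46.04 μm/a × 7.85 g/cm³ = 361.4 g·m⁻²·a⁻¹
Ordering by g·m⁻²·a⁻¹: carbon steel (361) > copper (24) > zinc (15.6)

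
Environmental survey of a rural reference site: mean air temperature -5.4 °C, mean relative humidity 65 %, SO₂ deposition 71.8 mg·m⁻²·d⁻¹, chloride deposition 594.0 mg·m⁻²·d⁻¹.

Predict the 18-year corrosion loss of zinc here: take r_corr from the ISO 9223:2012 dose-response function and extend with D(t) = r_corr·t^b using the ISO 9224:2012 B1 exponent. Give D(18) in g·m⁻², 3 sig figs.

zinc: temperature factor f = +0.038·(-15.4) = -0.5852
  SO₂ term: 0.0129·71.8^0.44·exp(0.046·65-0.5852) = 0.9369
  Cl⁻ term: 0.0175·594.0^0.57·exp(0.008·65+0.085·-5.4) = 0.7089
  r_corr = 0.9369 + 0.7089 = 1.646 μm/a
ISO 9224: D(t) = r_corr · t^b with b = 0.813 (zinc, B1)
  D(18) = 1.646 × 18^0.813 = 1.646 × 10.48 = 17.25 μm
  Mass loss = 17.25 μm × 7.14 g/cm³ = 123.2 g·m⁻²

D(18) = 123 g·m⁻²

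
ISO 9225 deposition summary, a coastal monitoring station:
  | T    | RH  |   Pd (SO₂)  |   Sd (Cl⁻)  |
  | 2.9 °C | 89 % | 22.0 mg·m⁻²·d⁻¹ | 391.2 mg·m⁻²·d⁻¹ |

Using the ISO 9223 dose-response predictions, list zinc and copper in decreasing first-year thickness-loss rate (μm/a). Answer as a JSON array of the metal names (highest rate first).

["zinc", "copper"]

zinc: T≤10 °C ⇒ hinge +0.038·(2.9−10) = -0.2698
  sulphur-dioxide contribution → 2.302 μm/a
  chloride contribution → 1.371 μm/a
  ⇒ r_corr(zinc) = 3.673 μm/a
copper: f(T) = +0.126·(T−10) [T≤10 °C] = -0.8946
  sulphur-dioxide contribution → 0.9231 μm/a
  chloride contribution → 1.458 μm/a
  ⇒ r_corr(copper) = 2.381 μm/a
Ordering by μm/a: zinc (3.67) > copper (2.38)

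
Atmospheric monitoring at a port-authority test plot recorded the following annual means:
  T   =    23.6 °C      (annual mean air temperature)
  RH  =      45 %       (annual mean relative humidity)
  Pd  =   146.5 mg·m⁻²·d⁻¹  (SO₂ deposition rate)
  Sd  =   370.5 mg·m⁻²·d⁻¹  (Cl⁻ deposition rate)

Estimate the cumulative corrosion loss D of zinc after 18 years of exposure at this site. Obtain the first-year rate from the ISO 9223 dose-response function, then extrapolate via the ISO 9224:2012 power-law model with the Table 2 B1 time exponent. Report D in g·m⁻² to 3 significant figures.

zinc: temperature factor f = -0.071·(13.6) = -0.9656
  Pd branch = 0.0129·Pd^0.44·e^(0.046·RH+f) = 0.3493 μm/a
  Cl⁻ term: 0.0175·370.5^0.57·exp(0.008·45+0.085·23.6) = 5.43
  r_corr = 0.3493 + 5.43 = 5.779 μm/a
Power-law: D(18) = r_corr · 18^0.813
  D(18) = 5.779 × 18^0.813 = 5.779 × 10.48 = 60.59 μm
  Mass loss = 60.59 μm × 7.14 g/cm³ = 432.6 g·m⁻²

D(18) = 433 g·m⁻²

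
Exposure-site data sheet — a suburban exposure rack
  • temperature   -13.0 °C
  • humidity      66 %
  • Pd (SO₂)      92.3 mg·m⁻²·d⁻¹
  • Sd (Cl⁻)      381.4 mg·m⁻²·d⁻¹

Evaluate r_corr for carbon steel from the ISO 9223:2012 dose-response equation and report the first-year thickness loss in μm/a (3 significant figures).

carbon steel: T≤10 °C ⇒ hinge +0.150·(-13.0−10) = -3.4500
  sulphur-dioxide contribution → 2.212 μm/a
  chloride contribution → 21.34 μm/a
  total first-year rate 23.55 μm/a

r_corr = 23.5 μm/a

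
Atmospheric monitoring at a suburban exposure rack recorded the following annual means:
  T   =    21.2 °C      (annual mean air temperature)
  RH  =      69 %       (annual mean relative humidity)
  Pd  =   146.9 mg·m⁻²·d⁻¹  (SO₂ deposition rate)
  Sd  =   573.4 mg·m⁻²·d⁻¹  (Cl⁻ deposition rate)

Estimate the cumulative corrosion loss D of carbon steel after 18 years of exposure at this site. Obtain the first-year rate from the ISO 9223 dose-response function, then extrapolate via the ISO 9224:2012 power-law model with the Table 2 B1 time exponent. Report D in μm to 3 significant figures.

D(18) = 774 μm

carbon steel: temperature factor f = -0.054·(11.2) = -0.6048
  sulphur-dioxide contribution → 51.46 μm/a
  chloride contribution → 119.1 μm/a
  total first-year rate 170.6 μm/a
ISO 9224: D(t) = r_corr · t^b with b = 0.523 (carbon steel, B1)
  D(18) = 170.6 × 18^0.523 = 170.6 × 4.534 = 773.5 μm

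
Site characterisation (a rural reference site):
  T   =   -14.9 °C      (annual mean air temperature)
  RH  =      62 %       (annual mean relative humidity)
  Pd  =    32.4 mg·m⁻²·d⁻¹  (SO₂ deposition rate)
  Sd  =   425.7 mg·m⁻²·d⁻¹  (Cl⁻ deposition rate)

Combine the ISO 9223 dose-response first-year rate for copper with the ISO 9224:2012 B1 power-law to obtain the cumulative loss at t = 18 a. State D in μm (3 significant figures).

D(18) = 1.77 μm

copper: temperature factor f = +0.126·(-24.9) = -3.1374
  sulphur-dioxide contribution → 0.02203 μm/a
  chloride contribution → 0.236 μm/a
  total first-year rate 0.258 μm/a
Power-law: D(18) = r_corr · 18^0.667
  D(18) = 0.258 × 18^0.667 = 0.258 × 6.875 = 1.774 μm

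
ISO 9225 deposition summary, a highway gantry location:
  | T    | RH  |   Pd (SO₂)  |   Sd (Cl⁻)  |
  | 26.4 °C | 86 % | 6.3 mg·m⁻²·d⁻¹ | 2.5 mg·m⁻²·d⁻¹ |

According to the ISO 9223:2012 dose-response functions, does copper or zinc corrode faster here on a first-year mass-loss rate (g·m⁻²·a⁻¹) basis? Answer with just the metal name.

copper: temperature factor f = -0.080·(16.4) = -1.3120
  sulphur-dioxide contribution → 0.3681 μm/a
  chloride contribution → 1.058 μm/a
  ⇒ r_corr(copper) = 1.426 μm/a
  mass loss = 1.426 μm/a × 8.96 g/cm³ = 12.78 g·m⁻²·a⁻¹
zinc: f(T) = -0.071·(T−10) [T>10 °C] = -1.1644
  sulphur-dioxide contribution → 0.4728 μm/a
  chloride contribution → 0.5536 μm/a
  total first-year rate 1.026 μm/a
  mass loss = 1.026 μm/a × 7.14 g/cm³ = 7.329 g·m⁻²·a⁻¹
Ordering by g·m⁻²·a⁻¹: copper (12.8) > zinc (7.33)

copper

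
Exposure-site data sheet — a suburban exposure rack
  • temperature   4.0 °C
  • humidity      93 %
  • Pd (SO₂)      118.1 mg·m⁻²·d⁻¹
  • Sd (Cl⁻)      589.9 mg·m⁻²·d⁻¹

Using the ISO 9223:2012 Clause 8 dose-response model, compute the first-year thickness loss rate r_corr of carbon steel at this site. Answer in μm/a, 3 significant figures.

carbon steel: f(T) = +0.150·(T−10) [T≤10 °C] = -0.9000
  sulphur-dioxide contribution → 55.27 μm/a
  chloride contribution → 134.5 μm/a
  ⇒ r_corr(carbon steel) = 189.8 μm/a

r_corr = 190 μm/a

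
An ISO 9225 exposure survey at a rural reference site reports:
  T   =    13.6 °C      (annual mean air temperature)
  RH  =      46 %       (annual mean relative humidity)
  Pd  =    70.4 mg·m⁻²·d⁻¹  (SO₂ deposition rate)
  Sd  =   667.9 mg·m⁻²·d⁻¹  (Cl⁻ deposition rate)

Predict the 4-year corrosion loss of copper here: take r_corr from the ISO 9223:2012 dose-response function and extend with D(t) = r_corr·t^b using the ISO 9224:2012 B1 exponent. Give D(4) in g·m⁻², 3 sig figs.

copper: temperature factor f = -0.080·(3.6) = -0.2880
  SO₂ term: 0.0053·70.4^0.26·exp(0.059·46-0.2880) = 0.1812
  Cl⁻ term: 0.01025·667.9^0.27·exp(0.036·46+0.049·13.6) = 0.6053
  sum: 0.1812 + 0.6053 → r_corr = 0.7866 μm/a
Long-term exponent b (ISO 9224 Table 2, B1) = 0.667
  D(4) = 0.7866 × 4^0.667 = 0.7866 × 2.521 = 1.983 μm
  Mass loss = 1.983 μm × 8.96 g/cm³ = 17.77 g·m⁻²

D(4) = 17.8 g·m⁻²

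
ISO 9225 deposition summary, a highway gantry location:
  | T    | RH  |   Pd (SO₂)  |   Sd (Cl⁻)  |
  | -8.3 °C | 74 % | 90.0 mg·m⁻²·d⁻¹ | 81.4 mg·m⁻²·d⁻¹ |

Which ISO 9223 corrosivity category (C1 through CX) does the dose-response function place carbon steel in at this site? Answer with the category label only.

C2

carbon steel: T≤10 °C ⇒ hinge +0.150·(-8.3−10) = -2.7450
  Pd branch = 1.77·Pd^0.52·e^(0.02·RH+f) = 5.186 μm/a
  Sd branch = 0.102·Sd^0.62·e^(0.033·RH+0.04·T) = 12.87 μm/a
  r_corr = 5.186 + 12.87 = 18.05 μm/a
Category bounds: 1.3…25 μm/a bracket r_corr ⇒ C2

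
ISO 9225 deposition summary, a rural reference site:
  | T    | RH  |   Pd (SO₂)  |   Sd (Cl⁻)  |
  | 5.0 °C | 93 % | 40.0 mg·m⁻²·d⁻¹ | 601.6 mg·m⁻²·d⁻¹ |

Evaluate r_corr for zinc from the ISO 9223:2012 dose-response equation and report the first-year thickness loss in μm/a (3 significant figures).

zinc: f(T) = +0.038·(T−10) [T≤10 °C] = -0.1900
  SO₂ term: 0.0129·40.0^0.44·exp(0.046·93-0.1900) = 3.898
  Cl⁻ term: 0.0175·601.6^0.57·exp(0.008·93+0.085·5.0) = 2.162
  r_corr = 3.898 + 2.162 = 6.061 μm/a

r_corr = 6.06 μm/a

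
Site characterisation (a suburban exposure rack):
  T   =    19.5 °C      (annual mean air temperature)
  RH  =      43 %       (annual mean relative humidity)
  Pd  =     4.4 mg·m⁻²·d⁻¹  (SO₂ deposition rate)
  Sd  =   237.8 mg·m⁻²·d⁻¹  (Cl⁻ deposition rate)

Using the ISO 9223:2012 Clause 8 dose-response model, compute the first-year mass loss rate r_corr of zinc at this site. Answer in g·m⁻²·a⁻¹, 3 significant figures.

zinc: f(T) = -0.071·(T−10) [T>10 °C] = -0.6745
  sulphur-dioxide contribution → 0.09116 μm/a
  chloride contribution → 2.929 μm/a
  total first-year rate 3.02 μm/a
Convert to mass loss: 3.02 μm/a × 7.14 g/cm³ = 21.56 g·m⁻²·a⁻¹

r_corr = 21.6 g·m⁻²·a⁻¹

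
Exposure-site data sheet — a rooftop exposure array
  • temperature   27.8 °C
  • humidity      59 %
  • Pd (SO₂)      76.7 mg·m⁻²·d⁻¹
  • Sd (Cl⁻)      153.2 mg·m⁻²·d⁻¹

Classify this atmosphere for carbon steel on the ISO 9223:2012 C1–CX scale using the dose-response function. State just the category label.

C4

carbon steel: f(T) = -0.054·(T−10) [T>10 °C] = -0.9612
  Pd branch = 1.77·Pd^0.52·e^(0.02·RH+f) = 21.04 μm/a
  Sd branch = 0.102·Sd^0.62·e^(0.033·RH+0.04·T) = 49.2 μm/a
  sum: 21.04 + 49.2 → r_corr = 70.24 μm/a
70.2 μm/a falls in (50, 80] for carbon steel → category C4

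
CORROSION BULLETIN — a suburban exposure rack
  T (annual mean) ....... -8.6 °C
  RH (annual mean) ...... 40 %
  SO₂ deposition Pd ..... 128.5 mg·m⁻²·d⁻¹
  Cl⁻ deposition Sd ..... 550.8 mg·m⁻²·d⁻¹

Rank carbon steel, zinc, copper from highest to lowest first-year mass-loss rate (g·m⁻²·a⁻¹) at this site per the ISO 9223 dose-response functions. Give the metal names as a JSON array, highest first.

carbon steel: temperature factor f = +0.150·(-18.6) = -2.7900
  sulphur-dioxide contribution → 3.022 μm/a
  chloride contribution → 13.55 μm/a
  total first-year rate 16.57 μm/a
  mass loss = 16.57 μm/a × 7.85 g/cm³ = 130.1 g·m⁻²·a⁻¹
zinc: T≤10 °C ⇒ hinge +0.038·(-8.6−10) = -0.7068
  sulphur-dioxide contribution → 0.3394 μm/a
  chloride contribution → 0.4236 μm/a
  total first-year rate 0.7629 μm/a
  mass loss = 0.7629 μm/a × 7.14 g/cm³ = 5.447 g·m⁻²·a⁻¹
copper: f(T) = +0.126·(T−10) [T≤10 °C] = -2.3436
  sulphur-dioxide contribution → 0.01904 μm/a
  chloride contribution → 0.156 μm/a
  ⇒ r_corr(copper) = 0.1751 μm/a
  mass loss = 0.1751 μm/a × 8.96 g/cm³ = 1.569 g·m⁻²·a⁻¹
Ordering by g·m⁻²·a⁻¹: carbon steel (130) > zinc (5.45) > copper (1.57)

["carbon steel", "zinc", "copper"]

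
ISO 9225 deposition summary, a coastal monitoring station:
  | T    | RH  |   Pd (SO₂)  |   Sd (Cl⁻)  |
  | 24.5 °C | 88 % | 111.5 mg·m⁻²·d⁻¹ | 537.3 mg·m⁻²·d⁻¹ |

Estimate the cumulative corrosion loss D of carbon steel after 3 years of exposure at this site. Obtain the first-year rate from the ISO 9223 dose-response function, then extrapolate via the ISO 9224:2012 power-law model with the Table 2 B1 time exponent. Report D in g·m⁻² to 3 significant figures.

D(3) = 4.17e+03 g·m⁻²

carbon steel: f(T) = -0.054·(T−10) [T>10 °C] = -0.7830
  sulphur-dioxide contribution → 54.56 μm/a
  chloride contribution → 244.4 μm/a
  total first-year rate 299 μm/a
Power-law: D(3) = r_corr · 3^0.523
  D(3) = 299 × 3^0.523 = 299 × 1.776 = 531.1 μm
  Mass loss = 531.1 μm × 7.85 g/cm³ = 4169 g·m⁻²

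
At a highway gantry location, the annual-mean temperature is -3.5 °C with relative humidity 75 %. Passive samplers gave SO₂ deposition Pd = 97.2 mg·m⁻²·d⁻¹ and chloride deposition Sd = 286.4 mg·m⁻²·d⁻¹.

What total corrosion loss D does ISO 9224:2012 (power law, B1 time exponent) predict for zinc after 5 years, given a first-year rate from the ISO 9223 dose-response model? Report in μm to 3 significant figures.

zinc: T≤10 °C ⇒ hinge +0.038·(-3.5−10) = -0.5130
  SO₂ term: 0.0129·97.2^0.44·exp(0.046·75-0.5130) = 1.823
  Cl⁻ term: 0.0175·286.4^0.57·exp(0.008·75+0.085·-3.5) = 0.5955
  sum: 1.823 + 0.5955 → r_corr = 2.418 μm/a
ISO 9224: D(t) = r_corr · t^b with b = 0.813 (zinc, B1)
  D(5) = 2.418 × 5^0.813 = 2.418 × 3.701 = 8.948 μm

D(5) = 8.95 μm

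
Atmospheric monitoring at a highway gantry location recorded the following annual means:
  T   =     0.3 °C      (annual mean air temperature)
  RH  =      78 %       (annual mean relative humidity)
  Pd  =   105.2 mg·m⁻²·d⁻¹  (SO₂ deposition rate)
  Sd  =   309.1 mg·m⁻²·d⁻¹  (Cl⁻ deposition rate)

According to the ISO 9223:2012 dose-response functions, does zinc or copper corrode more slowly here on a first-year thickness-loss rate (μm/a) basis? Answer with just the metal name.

copper

zinc: f(T) = +0.038·(T−10) [T≤10 °C] = -0.3686
  SO₂ term: 0.0129·105.2^0.44·exp(0.046·78-0.3686) = 2.503
  Cl⁻ term: 0.0175·309.1^0.57·exp(0.008·78+0.085·0.3) = 0.88
  sum: 2.503 + 0.88 → r_corr = 3.383 μm/a
copper: f(T) = +0.126·(T−10) [T≤10 °C] = -1.2222
  Pd branch = 0.0053·Pd^0.26·e^(0.059·RH+f) = 0.5222 μm/a
  Cl⁻ term: 0.01025·309.1^0.27·exp(0.036·78+0.049·0.3) = 0.8108
  sum: 0.5222 + 0.8108 → r_corr = 1.333 μm/a
Ordering by μm/a: zinc (3.38) > copper (1.33)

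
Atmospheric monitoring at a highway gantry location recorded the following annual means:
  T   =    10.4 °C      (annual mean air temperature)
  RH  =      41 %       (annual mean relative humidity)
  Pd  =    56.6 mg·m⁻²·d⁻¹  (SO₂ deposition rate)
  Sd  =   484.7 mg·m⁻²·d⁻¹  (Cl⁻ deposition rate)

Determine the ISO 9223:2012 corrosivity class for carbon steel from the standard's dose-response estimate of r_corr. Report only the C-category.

carbon steel: f(T) = -0.054·(T−10) [T>10 °C] = -0.0216
  SO₂ term: 1.77·56.6^0.52·exp(0.02·41-0.0216) = 32.08
  Sd branch = 0.102·Sd^0.62·e^(0.033·RH+0.04·T) = 27.66 μm/a
  r_corr = 32.08 + 27.66 = 59.74 μm/a
59.7 μm/a falls in (50, 80] for carbon steel → category C4

C4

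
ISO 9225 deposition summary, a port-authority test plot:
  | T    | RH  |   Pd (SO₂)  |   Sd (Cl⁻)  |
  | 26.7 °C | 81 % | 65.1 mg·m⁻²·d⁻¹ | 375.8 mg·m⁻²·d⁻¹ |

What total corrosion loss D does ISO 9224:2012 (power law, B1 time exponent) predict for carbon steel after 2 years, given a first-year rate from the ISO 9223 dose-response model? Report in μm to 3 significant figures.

carbon steel: f(T) = -0.054·(T−10) [T>10 °C] = -0.9018
  Pd branch = 1.77·Pd^0.52·e^(0.02·RH+f) = 31.84 μm/a
  Cl⁻ term: 0.102·375.8^0.62·exp(0.033·81+0.04·26.7) = 169.7
  r_corr = 31.84 + 169.7 = 201.6 μm/a
ISO 9224: D(t) = r_corr · t^b with b = 0.523 (carbon steel, B1)
  D(2) = 201.6 × 2^0.523 = 201.6 × 1.437 = 289.6 μm

D(2) = 290 μm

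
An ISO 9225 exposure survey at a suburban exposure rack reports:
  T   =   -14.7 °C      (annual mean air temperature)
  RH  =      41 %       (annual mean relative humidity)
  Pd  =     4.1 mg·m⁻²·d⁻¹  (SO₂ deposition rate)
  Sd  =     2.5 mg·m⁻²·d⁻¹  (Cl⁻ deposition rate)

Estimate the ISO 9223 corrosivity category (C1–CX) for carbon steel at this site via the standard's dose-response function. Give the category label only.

C1

carbon steel: f(T) = +0.150·(T−10) [T≤10 °C] = -3.7050
  sulphur-dioxide contribution → 0.2059 μm/a
  chloride contribution → 0.3869 μm/a
  ⇒ r_corr(carbon steel) = 0.5928 μm/a
Category bounds: 0…1.3 μm/a bracket r_corr ⇒ C1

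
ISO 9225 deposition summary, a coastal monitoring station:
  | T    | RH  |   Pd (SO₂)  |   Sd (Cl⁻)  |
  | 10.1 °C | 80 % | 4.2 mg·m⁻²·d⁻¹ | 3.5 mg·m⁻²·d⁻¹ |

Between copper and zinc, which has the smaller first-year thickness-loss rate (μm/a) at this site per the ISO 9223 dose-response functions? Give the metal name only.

copper: f(T) = -0.080·(T−10) [T>10 °C] = -0.0080
  sulphur-dioxide contribution → 0.8565 μm/a
  chloride contribution → 0.4201 μm/a
  ⇒ r_corr(copper) = 1.277 μm/a
zinc: f(T) = -0.071·(T−10) [T>10 °C] = -0.0071
  sulphur-dioxide contribution → 0.9549 μm/a
  chloride contribution → 0.1599 μm/a
  ⇒ r_corr(zinc) = 1.115 μm/a
Ordering by μm/a: copper (1.28) > zinc (1.11)

zinc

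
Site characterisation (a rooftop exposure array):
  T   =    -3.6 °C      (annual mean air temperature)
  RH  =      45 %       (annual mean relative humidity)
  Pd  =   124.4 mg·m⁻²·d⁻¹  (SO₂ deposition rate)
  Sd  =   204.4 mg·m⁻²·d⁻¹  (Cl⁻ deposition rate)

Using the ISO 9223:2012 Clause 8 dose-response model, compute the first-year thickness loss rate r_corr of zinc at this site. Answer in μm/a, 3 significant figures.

zinc: T≤10 °C ⇒ hinge +0.038·(-3.6−10) = -0.5168
  Pd branch = 0.0129·Pd^0.44·e^(0.046·RH+f) = 0.5092 μm/a
  Cl⁻ term: 0.0175·204.4^0.57·exp(0.008·45+0.085·-3.6) = 0.3832
  sum: 0.5092 + 0.3832 → r_corr = 0.8924 μm/a

r_corr = 0.892 μm/a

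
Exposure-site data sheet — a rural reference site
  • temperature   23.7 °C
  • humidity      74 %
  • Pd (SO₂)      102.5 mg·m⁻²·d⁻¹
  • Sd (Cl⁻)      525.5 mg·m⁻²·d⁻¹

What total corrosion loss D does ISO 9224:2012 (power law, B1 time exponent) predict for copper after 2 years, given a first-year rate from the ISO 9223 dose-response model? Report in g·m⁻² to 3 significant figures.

D(2) = 42.9 g·m⁻²

copper: temperature factor f = -0.080·(13.7) = -1.0960
  sulphur-dioxide contribution → 0.4647 μm/a
  chloride contribution → 2.55 μm/a
  total first-year rate 3.015 μm/a
Long-term exponent b (ISO 9224 Table 2, B1) = 0.667
  D(2) = 3.015 × 2^0.667 = 3.015 × 1.588 = 4.787 μm
  Mass loss = 4.787 μm × 8.96 g/cm³ = 42.89 g·m⁻²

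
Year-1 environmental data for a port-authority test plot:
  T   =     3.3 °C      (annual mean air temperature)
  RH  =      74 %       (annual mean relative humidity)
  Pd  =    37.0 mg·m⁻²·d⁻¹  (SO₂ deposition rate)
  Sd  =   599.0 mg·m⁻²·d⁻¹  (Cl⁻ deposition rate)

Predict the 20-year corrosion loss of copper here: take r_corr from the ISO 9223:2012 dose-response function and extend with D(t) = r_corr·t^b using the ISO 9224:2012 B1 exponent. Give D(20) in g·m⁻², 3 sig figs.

copper: T≤10 °C ⇒ hinge +0.126·(3.3−10) = -0.8442
  SO₂ term: 0.0053·37.0^0.26·exp(0.059·74-0.8442) = 0.4587
  Sd branch = 0.01025·Sd^0.27·e^(0.036·RH+0.049·T) = 0.9723 μm/a
  r_corr = 0.4587 + 0.9723 = 1.431 μm/a
Power-law: D(20) = r_corr · 20^0.667
  D(20) = 1.431 × 20^0.667 = 1.431 × 7.375 = 10.55 μm
  Mass loss = 10.55 μm × 8.96 g/cm³ = 94.57 g·m⁻²

D(20) = 94.6 g·m⁻²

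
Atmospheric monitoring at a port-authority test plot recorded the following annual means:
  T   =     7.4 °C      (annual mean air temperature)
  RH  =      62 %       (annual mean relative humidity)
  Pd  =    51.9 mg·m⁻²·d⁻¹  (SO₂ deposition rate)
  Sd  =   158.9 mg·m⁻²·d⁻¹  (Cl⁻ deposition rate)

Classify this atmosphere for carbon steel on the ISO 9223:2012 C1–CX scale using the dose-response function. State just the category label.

carbon steel: f(T) = +0.150·(T−10) [T≤10 °C] = -0.3900
  sulphur-dioxide contribution → 32.29 μm/a
  chloride contribution → 24.57 μm/a
  total first-year rate 56.86 μm/a
Category bounds: 50…80 μm/a bracket r_corr ⇒ C4

C4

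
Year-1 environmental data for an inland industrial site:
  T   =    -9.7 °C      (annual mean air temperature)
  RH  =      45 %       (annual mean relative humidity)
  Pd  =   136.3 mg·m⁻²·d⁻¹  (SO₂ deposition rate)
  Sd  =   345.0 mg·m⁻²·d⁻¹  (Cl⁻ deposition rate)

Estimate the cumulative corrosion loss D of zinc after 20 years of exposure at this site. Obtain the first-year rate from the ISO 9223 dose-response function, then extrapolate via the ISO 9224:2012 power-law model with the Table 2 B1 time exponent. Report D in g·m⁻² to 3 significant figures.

zinc: T≤10 °C ⇒ hinge +0.038·(-9.7−10) = -0.7486
  sulphur-dioxide contribution → 0.4204 μm/a
  chloride contribution → 0.3075 μm/a
  ⇒ r_corr(zinc) = 0.7279 μm/a
ISO 9224: D(t) = r_corr · t^b with b = 0.813 (zinc, B1)
  D(20) = 0.7279 × 20^0.813 = 0.7279 × 11.42 = 8.314 μm
  Mass loss = 8.314 μm × 7.14 g/cm³ = 59.36 g·m⁻²

D(20) = 59.4 g·m⁻²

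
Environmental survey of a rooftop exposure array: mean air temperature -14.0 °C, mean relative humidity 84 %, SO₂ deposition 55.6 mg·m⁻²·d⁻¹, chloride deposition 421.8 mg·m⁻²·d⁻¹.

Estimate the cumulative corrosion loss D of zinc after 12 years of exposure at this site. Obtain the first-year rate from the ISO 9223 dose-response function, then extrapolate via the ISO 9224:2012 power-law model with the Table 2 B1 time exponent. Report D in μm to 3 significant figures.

zinc: T≤10 °C ⇒ hinge +0.038·(-14.0−10) = -0.9120
  SO₂ term: 0.0129·55.6^0.44·exp(0.046·84-0.9120) = 1.447
  Cl⁻ term: 0.0175·421.8^0.57·exp(0.008·84+0.085·-14.0) = 0.3269
  r_corr = 1.447 + 0.3269 = 1.774 μm/a
Long-term exponent b (ISO 9224 Table 2, B1) = 0.813
  D(12) = 1.774 × 12^0.813 = 1.774 × 7.54 = 13.37 μm

D(12) = 13.4 μm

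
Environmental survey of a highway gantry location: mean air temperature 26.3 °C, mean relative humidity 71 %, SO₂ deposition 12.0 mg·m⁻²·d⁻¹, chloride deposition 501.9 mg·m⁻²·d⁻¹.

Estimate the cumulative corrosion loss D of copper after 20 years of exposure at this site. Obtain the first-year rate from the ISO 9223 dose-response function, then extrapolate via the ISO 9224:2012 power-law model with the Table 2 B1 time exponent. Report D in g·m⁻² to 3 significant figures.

D(20) = 182 g·m⁻²

copper: temperature factor f = -0.080·(16.3) = -1.3040
  SO₂ term: 0.0053·12.0^0.26·exp(0.059·71-1.3040) = 0.1811
  Cl⁻ term: 0.01025·501.9^0.27·exp(0.036·71+0.049·26.3) = 2.568
  sum: 0.1811 + 2.568 → r_corr = 2.749 μm/a
Power-law: D(20) = r_corr · 20^0.667
  D(20) = 2.749 × 20^0.667 = 2.749 × 7.375 = 20.28 μm
  Mass loss = 20.28 μm × 8.96 g/cm³ = 181.7 g·m⁻²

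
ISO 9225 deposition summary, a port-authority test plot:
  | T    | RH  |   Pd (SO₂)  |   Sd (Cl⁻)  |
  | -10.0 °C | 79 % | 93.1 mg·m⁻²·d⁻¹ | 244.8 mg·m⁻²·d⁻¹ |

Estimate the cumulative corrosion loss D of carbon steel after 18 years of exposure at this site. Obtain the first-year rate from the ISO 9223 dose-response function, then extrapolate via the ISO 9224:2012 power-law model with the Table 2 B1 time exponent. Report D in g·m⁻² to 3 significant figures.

carbon steel: f(T) = +0.150·(T−10) [T≤10 °C] = -3.0000
  Pd branch = 1.77·Pd^0.52·e^(0.02·RH+f) = 4.52 μm/a
  Sd branch = 0.102·Sd^0.62·e^(0.033·RH+0.04·T) = 28.06 μm/a
  sum: 4.52 + 28.06 → r_corr = 32.58 μm/a
Power-law: D(18) = r_corr · 18^0.523
  D(18) = 32.58 × 18^0.523 = 32.58 × 4.534 = 147.7 μm
  Mass loss = 147.7 μm × 7.85 g/cm³ = 1160 g·m⁻²

D(18) = 1.16e+03 g·m⁻²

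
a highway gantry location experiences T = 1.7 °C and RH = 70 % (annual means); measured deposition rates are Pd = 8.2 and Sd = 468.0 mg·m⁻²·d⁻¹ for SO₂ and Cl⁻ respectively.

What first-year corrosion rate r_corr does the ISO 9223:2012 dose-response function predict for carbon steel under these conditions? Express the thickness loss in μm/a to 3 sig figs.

carbon steel: temperature factor f = +0.150·(-8.3) = -1.2450
  sulphur-dioxide contribution → 6.173 μm/a
  chloride contribution → 49.76 μm/a
  ⇒ r_corr(carbon steel) = 55.94 μm/a

r_corr = 55.9 μm/a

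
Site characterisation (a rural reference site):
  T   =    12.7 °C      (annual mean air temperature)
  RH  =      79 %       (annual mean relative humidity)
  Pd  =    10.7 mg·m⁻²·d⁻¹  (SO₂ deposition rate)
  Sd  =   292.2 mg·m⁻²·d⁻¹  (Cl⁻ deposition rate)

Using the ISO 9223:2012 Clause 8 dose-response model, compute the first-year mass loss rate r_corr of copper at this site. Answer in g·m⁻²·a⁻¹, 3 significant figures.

copper: T>10 °C ⇒ hinge -0.080·(12.7−10) = -0.2160
  SO₂ term: 0.0053·10.7^0.26·exp(0.059·79-0.2160) = 0.8363
  Sd branch = 0.01025·Sd^0.27·e^(0.036·RH+0.049·T) = 1.52 μm/a
  r_corr = 0.8363 + 1.52 = 2.356 μm/a
Convert to mass loss: 2.356 μm/a × 8.96 g/cm³ = 21.11 g·m⁻²·a⁻¹

r_corr = 21.1 g·m⁻²·a⁻¹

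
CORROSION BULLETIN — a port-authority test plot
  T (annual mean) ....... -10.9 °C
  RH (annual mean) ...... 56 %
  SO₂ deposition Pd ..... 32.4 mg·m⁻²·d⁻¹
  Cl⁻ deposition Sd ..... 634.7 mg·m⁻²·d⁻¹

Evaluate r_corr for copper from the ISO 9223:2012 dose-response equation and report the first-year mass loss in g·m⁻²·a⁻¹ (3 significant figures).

r_corr = 2.54 g·m⁻²·a⁻¹

copper: T≤10 °C ⇒ hinge +0.126·(-10.9−10) = -2.6334
  sulphur-dioxide contribution → 0.0256 μm/a
  chloride contribution → 0.2576 μm/a
  ⇒ r_corr(copper) = 0.2832 μm/a
Convert to mass loss: 0.2832 μm/a × 8.96 g/cm³ = 2.538 g·m⁻²·a⁻¹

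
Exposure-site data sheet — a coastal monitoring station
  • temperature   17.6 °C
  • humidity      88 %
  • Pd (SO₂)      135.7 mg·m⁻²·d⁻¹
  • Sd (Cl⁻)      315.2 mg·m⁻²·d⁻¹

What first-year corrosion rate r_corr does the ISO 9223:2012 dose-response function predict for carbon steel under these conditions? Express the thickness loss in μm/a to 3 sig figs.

r_corr = 221 μm/a

carbon steel: temperature factor f = -0.054·(7.6) = -0.4104
  Pd branch = 1.77·Pd^0.52·e^(0.02·RH+f) = 87.71 μm/a
  Sd branch = 0.102·Sd^0.62·e^(0.033·RH+0.04·T) = 133.2 μm/a
  sum: 87.71 + 133.2 → r_corr = 221 μm/a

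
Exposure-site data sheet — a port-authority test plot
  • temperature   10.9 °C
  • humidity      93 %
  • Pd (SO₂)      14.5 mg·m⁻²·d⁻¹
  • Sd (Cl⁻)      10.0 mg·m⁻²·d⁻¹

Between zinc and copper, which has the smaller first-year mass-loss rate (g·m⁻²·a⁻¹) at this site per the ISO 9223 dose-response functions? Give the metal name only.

zinc

zinc: temperature factor f = -0.071·(0.9) = -0.0639
  Pd branch = 0.0129·Pd^0.44·e^(0.046·RH+f) = 2.83 μm/a
  Cl⁻ term: 0.0175·10.0^0.57·exp(0.008·93+0.085·10.9) = 0.3456
  r_corr = 2.83 + 0.3456 = 3.175 μm/a
  mass loss = 3.175 μm/a × 7.14 g/cm³ = 22.67 g·m⁻²·a⁻¹
copper: f(T) = -0.080·(T−10) [T>10 °C] = -0.0720
  SO₂ term: 0.0053·14.5^0.26·exp(0.059·93-0.0720) = 2.387
  Cl⁻ term: 0.01025·10.0^0.27·exp(0.036·93+0.049·10.9) = 0.9262
  sum: 2.387 + 0.9262 → r_corr = 3.314 μm/a
  mass loss = 3.314 μm/a × 8.96 g/cm³ = 29.69 g·m⁻²·a⁻¹
Ordering by g·m⁻²·a⁻¹: copper (29.7) > zinc (22.7)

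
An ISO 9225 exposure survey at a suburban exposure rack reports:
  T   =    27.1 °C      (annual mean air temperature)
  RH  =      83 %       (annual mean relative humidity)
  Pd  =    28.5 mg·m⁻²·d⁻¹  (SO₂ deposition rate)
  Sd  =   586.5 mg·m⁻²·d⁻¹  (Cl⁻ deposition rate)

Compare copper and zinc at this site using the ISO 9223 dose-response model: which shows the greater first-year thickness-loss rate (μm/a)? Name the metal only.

copper: f(T) = -0.080·(T−10) [T>10 °C] = -1.3680
  sulphur-dioxide contribution → 0.4317 μm/a
  chloride contribution → 4.291 μm/a
  ⇒ r_corr(copper) = 4.722 μm/a
zinc: T>10 °C ⇒ hinge -0.071·(27.1−10) = -1.2141
  sulphur-dioxide contribution → 0.7613 μm/a
  chloride contribution → 12.87 μm/a
  ⇒ r_corr(zinc) = 13.64 μm/a
Ordering by μm/a: zinc (13.6) > copper (4.72)

zinc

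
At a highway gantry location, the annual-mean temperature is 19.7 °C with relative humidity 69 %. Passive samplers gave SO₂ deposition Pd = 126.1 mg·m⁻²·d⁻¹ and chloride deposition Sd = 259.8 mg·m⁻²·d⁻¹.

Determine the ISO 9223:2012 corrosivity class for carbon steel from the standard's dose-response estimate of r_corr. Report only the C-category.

C5

carbon steel: temperature factor f = -0.054·(9.7) = -0.5238
  Pd branch = 1.77·Pd^0.52·e^(0.02·RH+f) = 51.55 μm/a
  Sd branch = 0.102·Sd^0.62·e^(0.033·RH+0.04·T) = 68.67 μm/a
  sum: 51.55 + 68.67 → r_corr = 120.2 μm/a
120 μm/a falls in (80, 200] for carbon steel → category C5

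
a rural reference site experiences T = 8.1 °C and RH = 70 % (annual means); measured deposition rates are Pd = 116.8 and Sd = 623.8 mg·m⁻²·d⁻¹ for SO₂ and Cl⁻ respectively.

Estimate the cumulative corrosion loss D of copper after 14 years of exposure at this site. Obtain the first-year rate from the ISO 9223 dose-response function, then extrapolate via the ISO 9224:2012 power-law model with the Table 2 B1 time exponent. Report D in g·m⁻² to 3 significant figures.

copper: T≤10 °C ⇒ hinge +0.126·(8.1−10) = -0.2394
  Pd branch = 0.0053·Pd^0.26·e^(0.059·RH+f) = 0.8943 μm/a
  Sd branch = 0.01025·Sd^0.27·e^(0.036·RH+0.049·T) = 1.077 μm/a
  r_corr = 0.8943 + 1.077 = 1.971 μm/a
ISO 9224: D(t) = r_corr · t^b with b = 0.667 (copper, B1)
  D(14) = 1.971 × 14^0.667 = 1.971 × 5.814 = 11.46 μm
  Mass loss = 11.46 μm × 8.96 g/cm³ = 102.7 g·m⁻²

D(14) = 103 g·m⁻²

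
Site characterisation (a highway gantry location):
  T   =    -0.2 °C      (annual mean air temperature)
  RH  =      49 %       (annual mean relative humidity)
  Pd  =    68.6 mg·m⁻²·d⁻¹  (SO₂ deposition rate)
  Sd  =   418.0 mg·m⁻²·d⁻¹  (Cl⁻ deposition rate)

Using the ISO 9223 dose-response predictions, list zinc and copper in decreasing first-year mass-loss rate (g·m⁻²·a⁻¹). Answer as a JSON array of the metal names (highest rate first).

["zinc", "copper"]

zinc: T≤10 °C ⇒ hinge +0.038·(-0.2−10) = -0.3876
  Pd branch = 0.0129·Pd^0.44·e^(0.046·RH+f) = 0.536 μm/a
  Cl⁻ term: 0.0175·418.0^0.57·exp(0.008·49+0.085·-0.2) = 0.7943
  sum: 0.536 + 0.7943 → r_corr = 1.33 μm/a
  mass loss = 1.33 μm/a × 7.14 g/cm³ = 9.498 g·m⁻²·a⁻¹
copper: temperature factor f = +0.126·(-10.2) = -1.2852
  SO₂ term: 0.0053·68.6^0.26·exp(0.059·49-1.2852) = 0.07927
  Sd branch = 0.01025·Sd^0.27·e^(0.036·RH+0.049·T) = 0.3022 μm/a
  sum: 0.07927 + 0.3022 → r_corr = 0.3815 μm/a
  mass loss = 0.3815 μm/a × 8.96 g/cm³ = 3.418 g·m⁻²·a⁻¹
Ordering by g·m⁻²·a⁻¹: zinc (9.5) > copper (3.42)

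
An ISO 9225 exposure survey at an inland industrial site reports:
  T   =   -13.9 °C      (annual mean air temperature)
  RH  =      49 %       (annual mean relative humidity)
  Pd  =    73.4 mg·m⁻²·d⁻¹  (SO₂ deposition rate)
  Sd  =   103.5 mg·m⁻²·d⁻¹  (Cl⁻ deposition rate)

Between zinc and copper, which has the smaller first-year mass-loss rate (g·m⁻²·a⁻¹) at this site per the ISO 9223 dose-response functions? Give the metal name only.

copper

zinc: f(T) = +0.038·(T−10) [T≤10 °C] = -0.9082
  Pd branch = 0.0129·Pd^0.44·e^(0.046·RH+f) = 0.3281 μm/a
  Sd branch = 0.0175·Sd^0.57·e^(0.008·RH+0.085·T) = 0.1119 μm/a
  r_corr = 0.3281 + 0.1119 = 0.4399 μm/a
  mass loss = 0.4399 μm/a × 7.14 g/cm³ = 3.141 g·m⁻²·a⁻¹
copper: temperature factor f = +0.126·(-23.9) = -3.0114
  Pd branch = 0.0053·Pd^0.26·e^(0.059·RH+f) = 0.01436 μm/a
  Sd branch = 0.01025·Sd^0.27·e^(0.036·RH+0.049·T) = 0.1059 μm/a
  sum: 0.01436 + 0.1059 → r_corr = 0.1203 μm/a
  mass loss = 0.1203 μm/a × 8.96 g/cm³ = 1.078 g·m⁻²·a⁻¹
Ordering by g·m⁻²·a⁻¹: zinc (3.14) > copper (1.08)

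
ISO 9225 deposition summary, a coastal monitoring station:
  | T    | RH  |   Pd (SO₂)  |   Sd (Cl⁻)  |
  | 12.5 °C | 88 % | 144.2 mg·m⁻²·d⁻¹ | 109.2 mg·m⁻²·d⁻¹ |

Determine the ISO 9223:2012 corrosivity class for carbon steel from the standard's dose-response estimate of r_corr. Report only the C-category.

carbon steel: f(T) = -0.054·(T−10) [T>10 °C] = -0.1350
  sulphur-dioxide contribution → 119.2 μm/a
  chloride contribution → 56.32 μm/a
  ⇒ r_corr(carbon steel) = 175.5 μm/a
Category bounds: 80…200 μm/a bracket r_corr ⇒ C5

C5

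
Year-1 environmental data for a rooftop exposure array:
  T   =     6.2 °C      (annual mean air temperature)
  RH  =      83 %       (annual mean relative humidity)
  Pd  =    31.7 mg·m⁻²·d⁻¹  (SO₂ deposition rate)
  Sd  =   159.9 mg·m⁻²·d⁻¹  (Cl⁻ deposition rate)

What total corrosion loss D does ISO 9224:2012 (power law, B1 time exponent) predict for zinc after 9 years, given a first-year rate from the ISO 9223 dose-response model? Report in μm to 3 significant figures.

zinc: temperature factor f = +0.038·(-3.8) = -0.1444
  SO₂ term: 0.0129·31.7^0.44·exp(0.046·83-0.1444) = 2.325
  Sd branch = 0.0175·Sd^0.57·e^(0.008·RH+0.085·T) = 1.039 μm/a
  sum: 2.325 + 1.039 → r_corr = 3.364 μm/a
Power-law: D(9) = r_corr · 9^0.813
  D(9) = 3.364 × 9^0.813 = 3.364 × 5.968 = 20.07 μm

D(9) = 20.1 μm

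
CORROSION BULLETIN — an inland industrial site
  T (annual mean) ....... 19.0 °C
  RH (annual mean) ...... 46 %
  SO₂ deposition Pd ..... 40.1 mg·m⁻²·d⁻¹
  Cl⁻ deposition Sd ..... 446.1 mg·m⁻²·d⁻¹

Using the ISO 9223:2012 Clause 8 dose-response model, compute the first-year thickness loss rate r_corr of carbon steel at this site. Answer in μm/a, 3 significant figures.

carbon steel: temperature factor f = -0.054·(9.0) = -0.4860
  sulphur-dioxide contribution → 18.62 μm/a
  chloride contribution → 43.71 μm/a
  ⇒ r_corr(carbon steel) = 62.33 μm/a

r_corr = 62.3 μm/a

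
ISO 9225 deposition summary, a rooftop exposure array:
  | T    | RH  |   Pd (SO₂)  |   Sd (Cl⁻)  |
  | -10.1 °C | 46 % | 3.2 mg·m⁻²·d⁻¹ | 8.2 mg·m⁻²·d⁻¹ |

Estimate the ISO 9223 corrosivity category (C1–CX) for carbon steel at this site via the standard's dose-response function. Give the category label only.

C2

carbon steel: f(T) = +0.150·(T−10) [T≤10 °C] = -3.0150
  SO₂ term: 1.77·3.2^0.52·exp(0.02·46-3.0150) = 0.3988
  Cl⁻ term: 0.102·8.2^0.62·exp(0.033·46+0.04·-10.1) = 1.145
  sum: 0.3988 + 1.145 → r_corr = 1.544 μm/a
ISO 9223 Table 2 (carbon steel): 1.3 < 1.54 ≤ 25 μm/a ⇒ C2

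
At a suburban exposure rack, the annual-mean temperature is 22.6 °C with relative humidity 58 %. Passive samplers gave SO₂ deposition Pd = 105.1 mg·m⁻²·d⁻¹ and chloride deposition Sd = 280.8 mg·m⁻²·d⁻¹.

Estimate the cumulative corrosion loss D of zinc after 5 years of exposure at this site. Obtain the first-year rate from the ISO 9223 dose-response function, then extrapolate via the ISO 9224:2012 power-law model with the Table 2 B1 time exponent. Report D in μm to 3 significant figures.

D(5) = 19.7 μm

zinc: T>10 °C ⇒ hinge -0.071·(22.6−10) = -0.8946
  sulphur-dioxide contribution → 0.5892 μm/a
  chloride contribution → 4.725 μm/a
  total first-year rate 5.314 μm/a
Power-law: D(5) = r_corr · 5^0.813
  D(5) = 5.314 × 5^0.813 = 5.314 × 3.701 = 19.67 μm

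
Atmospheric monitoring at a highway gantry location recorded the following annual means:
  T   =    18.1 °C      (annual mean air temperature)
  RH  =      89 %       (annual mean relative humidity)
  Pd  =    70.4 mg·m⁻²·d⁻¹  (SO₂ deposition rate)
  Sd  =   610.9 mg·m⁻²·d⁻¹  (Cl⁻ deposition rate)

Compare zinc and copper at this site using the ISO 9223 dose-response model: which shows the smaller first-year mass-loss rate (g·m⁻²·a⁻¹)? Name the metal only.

copper

zinc: T>10 °C ⇒ hinge -0.071·(18.1−10) = -0.5751
  Pd branch = 0.0129·Pd^0.44·e^(0.046·RH+f) = 2.83 μm/a
  Sd branch = 0.0175·Sd^0.57·e^(0.008·RH+0.085·T) = 6.433 μm/a
  sum: 2.83 + 6.433 → r_corr = 9.263 μm/a
  mass loss = 9.263 μm/a × 7.14 g/cm³ = 66.14 g·m⁻²·a⁻¹
copper: temperature factor f = -0.080·(8.1) = -0.6480
  Pd branch = 0.0053·Pd^0.26·e^(0.059·RH+f) = 1.598 μm/a
  Sd branch = 0.01025·Sd^0.27·e^(0.036·RH+0.049·T) = 3.464 μm/a
  r_corr = 1.598 + 3.464 = 5.063 μm/a
  mass loss = 5.063 μm/a × 8.96 g/cm³ = 45.36 g·m⁻²·a⁻¹
Ordering by g·m⁻²·a⁻¹: zinc (66.1) > copper (45.4)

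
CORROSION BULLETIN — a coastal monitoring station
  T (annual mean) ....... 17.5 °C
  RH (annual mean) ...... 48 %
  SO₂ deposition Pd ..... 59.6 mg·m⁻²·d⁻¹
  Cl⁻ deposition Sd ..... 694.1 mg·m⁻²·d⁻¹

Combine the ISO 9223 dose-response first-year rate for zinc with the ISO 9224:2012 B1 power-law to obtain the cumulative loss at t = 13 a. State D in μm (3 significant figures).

D(13) = 41.5 μm

zinc: temperature factor f = -0.071·(7.5) = -0.5325
  Pd branch = 0.0129·Pd^0.44·e^(0.046·RH+f) = 0.4163 μm/a
  Cl⁻ term: 0.0175·694.1^0.57·exp(0.008·48+0.085·17.5) = 4.736
  r_corr = 0.4163 + 4.736 = 5.152 μm/a
ISO 9224: D(t) = r_corr · t^b with b = 0.813 (zinc, B1)
  D(13) = 5.152 × 13^0.813 = 5.152 × 8.047 = 41.46 μm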